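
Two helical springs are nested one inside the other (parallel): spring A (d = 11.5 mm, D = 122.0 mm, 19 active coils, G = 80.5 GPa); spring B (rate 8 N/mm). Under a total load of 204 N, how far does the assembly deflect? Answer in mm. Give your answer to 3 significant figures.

15.6 mm

k_A = Gd⁴/(8D³N_a) = (80.5×10³)(11.5⁴)/(8·122.0³·19) = 5.1011 N/mm
Parallel: k_eq = 5.1011 + 8 = 13.101 N/mm
δ = F/k_eq = 204/13.101 = 15.571 mm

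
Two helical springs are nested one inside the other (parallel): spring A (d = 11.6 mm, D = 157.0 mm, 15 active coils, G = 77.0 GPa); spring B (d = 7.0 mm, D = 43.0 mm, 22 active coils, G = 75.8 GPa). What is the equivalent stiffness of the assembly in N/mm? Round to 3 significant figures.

k_A = Gd⁴/(8D³N_a) = (77.0×10³)(11.6⁴)/(8·157.0³·15) = 3.0022 N/mm
k_B = Gd⁴/(8D³N_a) = (75.8×10³)(7.0⁴)/(8·43.0³·22) = 13.006 N/mm
Parallel: k_eq = 3.0022 + 13.006 = 16.008 N/mm

16.0 N/mm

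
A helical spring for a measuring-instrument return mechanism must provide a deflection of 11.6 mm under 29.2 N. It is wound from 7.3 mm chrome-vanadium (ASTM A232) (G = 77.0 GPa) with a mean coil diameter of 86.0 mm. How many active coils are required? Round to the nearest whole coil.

17

Required rate k = F/δ = 29.2/11.6 = 2.5172 N/mm
N_a = Gd⁴/(8D³k) = (77.0×10³ × 7.3⁴)/(8 × 86.0³ × 2.5172)
    = 2.18666e+08 / 1.28089e+07 = 17.07 → 17 coils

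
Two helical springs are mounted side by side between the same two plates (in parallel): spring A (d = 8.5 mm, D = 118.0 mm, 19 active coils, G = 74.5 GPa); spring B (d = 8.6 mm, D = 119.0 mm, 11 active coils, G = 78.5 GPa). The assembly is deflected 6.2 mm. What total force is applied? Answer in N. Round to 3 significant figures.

k_A = Gd⁴/(8D³N_a) = (74.5×10³)(8.5⁴)/(8·118.0³·19) = 1.5572 N/mm
k_B = Gd⁴/(8D³N_a) = (78.5×10³)(8.6⁴)/(8·119.0³·11) = 2.8956 N/mm
Parallel: k_eq = 1.5572 + 2.8956 = 4.4528 N/mm
F = k_eq·δ = 4.4528·6.2 = 27.607 N

27.6 N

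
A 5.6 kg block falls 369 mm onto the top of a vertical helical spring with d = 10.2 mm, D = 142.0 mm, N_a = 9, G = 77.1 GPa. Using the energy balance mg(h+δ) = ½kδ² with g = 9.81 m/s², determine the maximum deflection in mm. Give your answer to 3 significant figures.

115 mm

k = Gd⁴/(8D³N_a) = (77.1×10³)(10.2⁴)/(8·142.0³·9) = 4.0482 N/mm
W = mg = 5.6 × 9.81 = 54.936 N
½kδ² − Wδ − Wh = 0 → δ = (W + √(W² + 2kWh))/k
δ = (54.936 + √(3018 + 164124))/4.0482 = (54.936 + 408.83)/4.0482 = 114.56 mm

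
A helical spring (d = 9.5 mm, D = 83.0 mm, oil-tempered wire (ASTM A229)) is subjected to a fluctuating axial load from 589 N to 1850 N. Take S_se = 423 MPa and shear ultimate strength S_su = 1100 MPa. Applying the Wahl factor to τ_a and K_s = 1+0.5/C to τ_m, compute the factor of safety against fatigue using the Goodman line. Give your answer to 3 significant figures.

1.39

C = D/d = 83.0/9.5 = 8.7368; K_W = (4C−1)/(4C−4)+0.615/C = 1.1673; K_s = 1+0.5/C = 1.0572
F_a = (F_max−F_min)/2 = 630.5 N; F_m = (F_max+F_min)/2 = 1219.5 N
τ_a = K_W·8F_aD/(πd³) = 1.1673 × 155.43 = 181.44 MPa
τ_m = K_s·8F_mD/(πd³) = 1.0572 × 300.63 = 317.83 MPa
Goodman: 1/n_f = τ_a/S_se + τ_m/S_su = 181.44/423 + 317.83/1100 = 0.42893 + 0.28894 = 0.71787
n_f = 1/0.71787 = 1.393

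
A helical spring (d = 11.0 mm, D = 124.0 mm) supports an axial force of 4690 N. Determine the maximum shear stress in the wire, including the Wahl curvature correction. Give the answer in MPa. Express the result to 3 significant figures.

Spring index C = D/d = 124.0/11.0 = 11.2727
K_W = (4C−1)/(4C−4) + 0.615/C = 44.091/41.091 + 0.0546 = 1.1276
τ₀ = 8FD/(πd³) = 8·4690·124.0/(π·11.0³) = 4.65248e+06/4181.5 = 1112.6 MPa
τ_max = K·τ₀ = 1.1276 × 1112.6 = 1254.6 MPa

1250 MPa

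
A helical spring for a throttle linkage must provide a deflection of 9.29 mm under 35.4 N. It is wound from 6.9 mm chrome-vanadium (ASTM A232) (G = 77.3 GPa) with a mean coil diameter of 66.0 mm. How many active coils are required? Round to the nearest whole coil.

20

Required rate k = F/δ = 35.4/9.29 = 3.8105 N/mm
N_a = Gd⁴/(8D³k) = (77.3×10³ × 6.9⁴)/(8 × 66.0³ × 3.8105)
    = 1.75217e+08 / 8.76414e+06 = 19.99 → 20 coils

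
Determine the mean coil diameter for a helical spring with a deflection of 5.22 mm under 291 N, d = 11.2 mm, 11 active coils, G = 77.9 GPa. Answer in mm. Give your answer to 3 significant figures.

63.0 mm

Required rate k = F/δ = 291/5.22 = 55.747 N/mm
D = (Gd⁴/(8N_a·k))^(1/3) = (77.9×10³·11.2⁴/(8·11·55.747))^(1/3)
  = (249864)^(1/3) = 62.9847 mm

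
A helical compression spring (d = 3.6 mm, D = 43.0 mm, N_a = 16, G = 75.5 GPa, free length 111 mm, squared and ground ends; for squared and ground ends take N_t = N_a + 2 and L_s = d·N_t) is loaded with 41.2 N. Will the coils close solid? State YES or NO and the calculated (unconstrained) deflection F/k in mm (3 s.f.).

k = Gd⁴/(8D³N_a) = (75.5×10³)(3.6⁴)/(8·43.0³·16) = 1.2461 N/mm
N_t = 18; L_s = 3.6·18 = 64.8 mm; δ_solid = L₀ − L_s = 111 − 64.8 = 46.2 mm
δ = F/k = 41.2/1.2461 = 33.064 mm
δ < δ_solid → spring does not go solid

NO, δ = 33.1 mm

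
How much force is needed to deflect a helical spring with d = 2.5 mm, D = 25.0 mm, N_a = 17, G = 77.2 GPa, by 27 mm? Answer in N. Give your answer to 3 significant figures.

38.3 N

k = Gd⁴/(8D³N_a) = (77.2×10³)(2.5⁴)/(8·25.0³·17) = 1.4191 N/mm
F = k·δ = 1.4191 × 27 = 38.316 N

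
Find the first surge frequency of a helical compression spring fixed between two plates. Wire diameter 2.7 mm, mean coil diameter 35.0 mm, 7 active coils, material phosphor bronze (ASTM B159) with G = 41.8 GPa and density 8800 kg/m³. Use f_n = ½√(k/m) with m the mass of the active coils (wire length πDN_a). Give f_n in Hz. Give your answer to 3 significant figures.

k = Gd⁴/(8D³N_a) = (41.8×10³)(2.7⁴)/(8·35.0³·7) = 0.92521 N/mm = 925.21 N/m
Wire length L = πDN_a = π·35.0·7 = 769.69 mm
m = ρ·(πd²/4)·L = 8800 × 5.7256×10⁻⁶ m² × 0.76969 m = 0.038781 kg
f_n = ½√(k/m) = 0.5·√(925.21/0.038781) = 0.5·√(23857) = 77.229 Hz

77.2 Hz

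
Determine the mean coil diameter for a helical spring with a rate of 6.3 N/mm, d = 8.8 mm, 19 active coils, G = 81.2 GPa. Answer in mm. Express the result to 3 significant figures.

79.8 mm

D = (Gd⁴/(8N_a·k))^(1/3) = (81.2×10³·8.8⁴/(8·19·6.3))^(1/3)
  = (508514)^(1/3) = 79.8180 mm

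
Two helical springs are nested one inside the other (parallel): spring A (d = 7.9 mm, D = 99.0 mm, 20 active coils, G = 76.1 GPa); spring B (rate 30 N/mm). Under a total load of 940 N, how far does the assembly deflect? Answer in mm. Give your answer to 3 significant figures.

k_A = Gd⁴/(8D³N_a) = (76.1×10³)(7.9⁴)/(8·99.0³·20) = 1.9093 N/mm
Parallel: k_eq = 1.9093 + 30 = 31.909 N/mm
δ = F/k_eq = 940/31.909 = 29.459 mm

29.5 mm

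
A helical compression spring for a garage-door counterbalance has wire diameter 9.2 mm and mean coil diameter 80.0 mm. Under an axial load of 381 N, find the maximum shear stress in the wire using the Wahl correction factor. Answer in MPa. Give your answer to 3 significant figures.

Spring index C = D/d = 80.0/9.2 = 8.6957
K_W = (4C−1)/(4C−4) + 0.615/C = 33.783/30.783 + 0.0707 = 1.1682
τ₀ = 8FD/(πd³) = 8·381·80.0/(π·9.2³) = 243840/2446.3 = 99.676 MPa
τ_max = K·τ₀ = 1.1682 × 99.676 = 116.44 MPa

116 MPa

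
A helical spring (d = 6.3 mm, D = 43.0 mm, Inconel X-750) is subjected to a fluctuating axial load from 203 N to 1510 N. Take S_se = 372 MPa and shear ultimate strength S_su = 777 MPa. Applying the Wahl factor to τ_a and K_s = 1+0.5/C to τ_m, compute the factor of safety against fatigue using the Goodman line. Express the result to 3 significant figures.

C = D/d = 43.0/6.3 = 6.8254; K_W = (4C−1)/(4C−4)+0.615/C = 1.2189; K_s = 1+0.5/C = 1.0733
F_a = (F_max−F_min)/2 = 653.5 N; F_m = (F_max+F_min)/2 = 856.5 N
τ_a = K_W·8F_aD/(πd³) = 1.2189 × 286.18 = 348.81 MPa
τ_m = K_s·8F_mD/(πd³) = 1.0733 × 375.07 = 402.55 MPa
Goodman: 1/n_f = τ_a/S_se + τ_m/S_su = 348.81/372 + 402.55/777 = 0.93765 + 0.51808 = 1.4557
n_f = 1/1.4557 = 0.6869

0.687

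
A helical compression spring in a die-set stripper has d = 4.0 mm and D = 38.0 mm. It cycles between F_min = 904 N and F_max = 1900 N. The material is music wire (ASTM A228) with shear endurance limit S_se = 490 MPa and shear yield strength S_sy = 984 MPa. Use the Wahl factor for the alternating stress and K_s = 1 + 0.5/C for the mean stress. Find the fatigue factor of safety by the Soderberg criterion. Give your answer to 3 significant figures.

0.248

C = D/d = 38.0/4.0 = 9.5000; K_W = (4C−1)/(4C−4)+0.615/C = 1.1530; K_s = 1+0.5/C = 1.0526
F_a = (F_max−F_min)/2 = 498 N; F_m = (F_max+F_min)/2 = 1402 N
τ_a = K_W·8F_aD/(πd³) = 1.1530 × 752.96 = 868.14 MPa
τ_m = K_s·8F_mD/(πd³) = 1.0526 × 2119.8 = 2231.4 MPa
Soderberg: 1/n_f = τ_a/S_se + τ_m/S_sy = 868.14/490 + 2231.4/984 = 1.77172 + 2.26763 = 4.0394
n_f = 1/4.0394 = 0.2476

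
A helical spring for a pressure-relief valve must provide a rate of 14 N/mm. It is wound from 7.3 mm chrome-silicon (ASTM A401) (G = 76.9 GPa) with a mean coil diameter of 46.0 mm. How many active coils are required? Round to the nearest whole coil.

N_a = Gd⁴/(8D³k) = (76.9×10³ × 7.3⁴)/(8 × 46.0³ × 14)
    = 2.18382e+08 / 1.09016e+07 = 20.03 → 20 coils

20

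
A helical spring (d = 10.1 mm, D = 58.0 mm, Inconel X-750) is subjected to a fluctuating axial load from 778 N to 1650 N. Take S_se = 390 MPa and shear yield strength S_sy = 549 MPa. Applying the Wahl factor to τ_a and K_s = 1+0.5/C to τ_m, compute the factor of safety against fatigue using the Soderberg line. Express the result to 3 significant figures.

C = D/d = 58.0/10.1 = 5.7426; K_W = (4C−1)/(4C−4)+0.615/C = 1.2652; K_s = 1+0.5/C = 1.0871
F_a = (F_max−F_min)/2 = 436 N; F_m = (F_max+F_min)/2 = 1214 N
τ_a = K_W·8F_aD/(πd³) = 1.2652 × 62.502 = 79.079 MPa
τ_m = K_s·8F_mD/(πd³) = 1.0871 × 174.03 = 189.18 MPa
Soderberg: 1/n_f = τ_a/S_se + τ_m/S_sy = 79.079/390 + 189.18/549 = 0.20277 + 0.34459 = 0.54736
n_f = 1/0.54736 = 1.827

1.83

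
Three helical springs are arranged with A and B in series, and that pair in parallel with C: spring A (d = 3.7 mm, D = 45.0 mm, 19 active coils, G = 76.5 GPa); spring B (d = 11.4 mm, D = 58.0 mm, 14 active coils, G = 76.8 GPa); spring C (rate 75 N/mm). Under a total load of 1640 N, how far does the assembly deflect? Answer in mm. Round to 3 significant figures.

21.6 mm

k_A = Gd⁴/(8D³N_a) = (76.5×10³)(3.7⁴)/(8·45.0³·19) = 1.0351 N/mm
k_B = Gd⁴/(8D³N_a) = (76.8×10³)(11.4⁴)/(8·58.0³·14) = 59.358 N/mm
Springs A,B series: k_AB = 1/(1/1.0351+1/59.358) = 1.0174 N/mm; parallel with C: k_eq = 1.0174+75 = 76.017 N/mm
δ = F/k_eq = 1640/76.017 = 21.574 mm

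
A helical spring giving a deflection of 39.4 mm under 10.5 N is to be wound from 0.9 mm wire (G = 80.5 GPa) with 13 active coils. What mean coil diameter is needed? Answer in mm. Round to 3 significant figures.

Required rate k = F/δ = 10.5/39.4 = 0.2665 N/mm
D = (Gd⁴/(8N_a·k))^(1/3) = (80.5×10³·0.9⁴/(8·13·0.2665))^(1/3)
  = (1905.63)^(1/3) = 12.3979 mm

12.4 mm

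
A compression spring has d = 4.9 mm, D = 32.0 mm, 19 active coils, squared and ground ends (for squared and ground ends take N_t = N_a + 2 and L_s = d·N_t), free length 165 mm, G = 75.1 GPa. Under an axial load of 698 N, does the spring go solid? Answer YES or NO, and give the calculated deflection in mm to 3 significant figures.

YES, δ = 80.3 mm

k = Gd⁴/(8D³N_a) = (75.1×10³)(4.9⁴)/(8·32.0³·19) = 8.6922 N/mm
N_t = 21; L_s = 4.9·21 = 102.9 mm; δ_solid = L₀ − L_s = 165 − 102.9 = 62.1 mm
δ = F/k = 698/8.6922 = 80.302 mm
δ ≥ δ_solid → spring goes solid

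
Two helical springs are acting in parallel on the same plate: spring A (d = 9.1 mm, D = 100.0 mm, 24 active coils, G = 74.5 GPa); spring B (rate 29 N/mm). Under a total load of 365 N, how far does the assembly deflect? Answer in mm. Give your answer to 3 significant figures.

11.5 mm

k_A = Gd⁴/(8D³N_a) = (74.5×10³)(9.1⁴)/(8·100.0³·24) = 2.6609 N/mm
Parallel: k_eq = 2.6609 + 29 = 31.661 N/mm
δ = F/k_eq = 365/31.661 = 11.528 mm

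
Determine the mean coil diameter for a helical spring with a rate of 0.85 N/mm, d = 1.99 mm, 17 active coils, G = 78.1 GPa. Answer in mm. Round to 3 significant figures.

22.0 mm

D = (Gd⁴/(8N_a·k))^(1/3) = (78.1×10³·1.99⁴/(8·17·0.85))^(1/3)
  = (10595.1)^(1/3) = 21.9635 mm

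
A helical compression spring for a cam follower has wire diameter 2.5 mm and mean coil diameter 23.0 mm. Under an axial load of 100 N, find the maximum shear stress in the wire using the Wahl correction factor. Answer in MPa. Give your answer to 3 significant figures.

Spring index C = D/d = 23.0/2.5 = 9.2000
K_W = (4C−1)/(4C−4) + 0.615/C = 35.800/32.800 + 0.0668 = 1.1583
τ₀ = 8FD/(πd³) = 8·100·23.0/(π·2.5³) = 18400/49.087 = 374.84 MPa
τ_max = K·τ₀ = 1.1583 × 374.84 = 434.18 MPa

434 MPa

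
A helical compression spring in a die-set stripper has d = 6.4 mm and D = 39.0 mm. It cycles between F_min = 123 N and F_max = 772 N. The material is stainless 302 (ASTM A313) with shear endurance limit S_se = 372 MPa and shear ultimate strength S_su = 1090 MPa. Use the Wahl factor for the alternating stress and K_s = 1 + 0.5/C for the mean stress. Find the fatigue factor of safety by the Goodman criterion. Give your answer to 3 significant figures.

C = D/d = 39.0/6.4 = 6.0938; K_W = (4C−1)/(4C−4)+0.615/C = 1.2482; K_s = 1+0.5/C = 1.0821
F_a = (F_max−F_min)/2 = 324.5 N; F_m = (F_max+F_min)/2 = 447.5 N
τ_a = K_W·8F_aD/(πd³) = 1.2482 × 122.94 = 153.44 MPa
τ_m = K_s·8F_mD/(πd³) = 1.0821 × 169.53 = 183.44 MPa
Goodman: 1/n_f = τ_a/S_se + τ_m/S_su = 153.44/372 + 183.44/1090 = 0.41248 + 0.16830 = 0.58078
n_f = 1/0.58078 = 1.722

1.72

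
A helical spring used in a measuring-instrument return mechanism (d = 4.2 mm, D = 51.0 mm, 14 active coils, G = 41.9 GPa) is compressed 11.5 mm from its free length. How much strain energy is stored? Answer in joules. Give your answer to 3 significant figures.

k = Gd⁴/(8D³N_a) = (41.9×10³)(4.2⁴)/(8·51.0³·14) = 0.87757 N/mm
U = ½kδ² = 0.5 × 0.87757 × 11.5² = 58.029 N·mm = 0.058029 J

0.0580 J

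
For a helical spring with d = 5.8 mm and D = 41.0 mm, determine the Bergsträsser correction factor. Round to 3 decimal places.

C = D/d = 41.0/5.8 = 7.0690
K_B = (4C+2)/(4C−3) = 30.276/25.276 = 1.1978

1.198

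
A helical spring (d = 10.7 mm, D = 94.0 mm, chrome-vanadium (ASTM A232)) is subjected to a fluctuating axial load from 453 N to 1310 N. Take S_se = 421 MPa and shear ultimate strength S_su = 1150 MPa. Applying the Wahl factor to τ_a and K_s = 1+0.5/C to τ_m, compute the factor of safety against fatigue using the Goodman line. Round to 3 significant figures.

2.56

C = D/d = 94.0/10.7 = 8.7850; K_W = (4C−1)/(4C−4)+0.615/C = 1.1663; K_s = 1+0.5/C = 1.0569
F_a = (F_max−F_min)/2 = 428.5 N; F_m = (F_max+F_min)/2 = 881.5 N
τ_a = K_W·8F_aD/(πd³) = 1.1663 × 83.727 = 97.655 MPa
τ_m = K_s·8F_mD/(πd³) = 1.0569 × 172.24 = 182.05 MPa
Goodman: 1/n_f = τ_a/S_se + τ_m/S_su = 97.655/421 + 182.05/1150 = 0.23196 + 0.15830 = 0.39026
n_f = 1/0.39026 = 2.562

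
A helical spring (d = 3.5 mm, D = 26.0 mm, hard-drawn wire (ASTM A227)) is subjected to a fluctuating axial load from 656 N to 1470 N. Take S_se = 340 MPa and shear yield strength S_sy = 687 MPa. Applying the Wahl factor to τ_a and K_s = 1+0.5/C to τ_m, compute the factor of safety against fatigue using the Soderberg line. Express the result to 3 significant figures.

C = D/d = 26.0/3.5 = 7.4286; K_W = (4C−1)/(4C−4)+0.615/C = 1.1995; K_s = 1+0.5/C = 1.0673
F_a = (F_max−F_min)/2 = 407 N; F_m = (F_max+F_min)/2 = 1063 N
τ_a = K_W·8F_aD/(πd³) = 1.1995 × 628.5 = 753.85 MPa
τ_m = K_s·8F_mD/(πd³) = 1.0673 × 1641.5 = 1752 MPa
Soderberg: 1/n_f = τ_a/S_se + τ_m/S_sy = 753.85/340 + 1752/687 = 2.21722 + 2.55021 = 4.7674
n_f = 1/4.7674 = 0.2098

0.210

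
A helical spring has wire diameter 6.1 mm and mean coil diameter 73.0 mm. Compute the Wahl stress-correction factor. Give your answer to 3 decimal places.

C = D/d = 73.0/6.1 = 11.9672
K_W = (4C−1)/(4C−4) + 0.615/C = 46.869/43.869 + 0.0514 = 1.1198

1.120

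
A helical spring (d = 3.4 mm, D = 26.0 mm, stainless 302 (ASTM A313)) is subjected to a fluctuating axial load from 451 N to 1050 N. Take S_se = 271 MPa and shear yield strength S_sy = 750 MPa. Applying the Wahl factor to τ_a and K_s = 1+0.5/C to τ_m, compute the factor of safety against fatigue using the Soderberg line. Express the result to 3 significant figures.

0.249

C = D/d = 26.0/3.4 = 7.6471; K_W = (4C−1)/(4C−4)+0.615/C = 1.1933; K_s = 1+0.5/C = 1.0654
F_a = (F_max−F_min)/2 = 299.5 N; F_m = (F_max+F_min)/2 = 750.5 N
τ_a = K_W·8F_aD/(πd³) = 1.1933 × 504.51 = 602.01 MPa
τ_m = K_s·8F_mD/(πd³) = 1.0654 × 1264.2 = 1346.9 MPa
Soderberg: 1/n_f = τ_a/S_se + τ_m/S_sy = 602.01/271 + 1346.9/750 = 2.22145 + 1.79586 = 4.0173
n_f = 1/4.0173 = 0.2489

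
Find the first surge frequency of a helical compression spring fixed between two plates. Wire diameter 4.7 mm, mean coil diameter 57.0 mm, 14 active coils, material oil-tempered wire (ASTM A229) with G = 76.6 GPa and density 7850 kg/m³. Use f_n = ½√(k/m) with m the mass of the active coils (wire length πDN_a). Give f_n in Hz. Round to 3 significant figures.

k = Gd⁴/(8D³N_a) = (76.6×10³)(4.7⁴)/(8·57.0³·14) = 1.8021 N/mm = 1802.1 N/m
Wire length L = πDN_a = π·57.0·14 = 2507 mm
m = ρ·(πd²/4)·L = 7850 × 17.349×10⁻⁶ m² × 2.507 m = 0.34143 kg
f_n = ½√(k/m) = 0.5·√(1802.1/0.34143) = 0.5·√(5278) = 36.325 Hz

36.3 Hz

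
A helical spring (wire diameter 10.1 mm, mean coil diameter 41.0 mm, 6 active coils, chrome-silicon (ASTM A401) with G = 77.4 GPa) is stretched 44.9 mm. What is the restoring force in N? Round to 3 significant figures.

k = Gd⁴/(8D³N_a) = (77.4×10³)(10.1⁴)/(8·41.0³·6) = 243.46 N/mm
F = k·δ = 243.46 × 44.9 = 10932 N

10900 N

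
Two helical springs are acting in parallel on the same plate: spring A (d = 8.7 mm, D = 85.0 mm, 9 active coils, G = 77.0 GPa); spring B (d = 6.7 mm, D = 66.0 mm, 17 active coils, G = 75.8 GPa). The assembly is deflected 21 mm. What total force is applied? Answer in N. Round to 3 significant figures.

292 N

k_A = Gd⁴/(8D³N_a) = (77.0×10³)(8.7⁴)/(8·85.0³·9) = 9.9765 N/mm
k_B = Gd⁴/(8D³N_a) = (75.8×10³)(6.7⁴)/(8·66.0³·17) = 3.9066 N/mm
Parallel: k_eq = 9.9765 + 3.9066 = 13.883 N/mm
F = k_eq·δ = 13.883·21 = 291.54 N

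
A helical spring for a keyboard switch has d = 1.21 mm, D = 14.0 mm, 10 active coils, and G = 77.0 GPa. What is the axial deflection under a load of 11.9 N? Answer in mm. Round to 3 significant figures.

k = Gd⁴/(8D³N_a) = (77.0×10³)(1.21⁴)/(8·14.0³·10) = 0.7519 N/mm
δ = F/k = 11.9 / 0.7519 = 15.827 mm

15.8 mm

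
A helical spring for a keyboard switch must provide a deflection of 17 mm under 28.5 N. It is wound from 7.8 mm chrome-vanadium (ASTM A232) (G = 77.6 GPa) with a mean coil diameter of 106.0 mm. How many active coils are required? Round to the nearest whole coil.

Required rate k = F/δ = 28.5/17 = 1.6765 N/mm
N_a = Gd⁴/(8D³k) = (77.6×10³ × 7.8⁴)/(8 × 106.0³ × 1.6765)
    = 2.87237e+08 / 1.59736e+07 = 17.98 → 18 coils

18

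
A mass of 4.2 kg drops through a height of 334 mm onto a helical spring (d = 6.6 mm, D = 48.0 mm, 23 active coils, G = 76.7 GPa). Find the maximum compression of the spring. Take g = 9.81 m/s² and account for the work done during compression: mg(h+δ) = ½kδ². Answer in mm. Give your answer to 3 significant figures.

68.1 mm

k = Gd⁴/(8D³N_a) = (76.7×10³)(6.6⁴)/(8·48.0³·23) = 7.152 N/mm
W = mg = 4.2 × 9.81 = 41.202 N
½kδ² − Wδ − Wh = 0 → δ = (W + √(W² + 2kWh))/k
δ = (41.202 + √(1697.6 + 196845))/7.152 = (41.202 + 445.58)/7.152 = 68.062 mm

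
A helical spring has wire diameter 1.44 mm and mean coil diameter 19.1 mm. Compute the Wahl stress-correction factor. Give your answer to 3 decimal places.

1.108

C = D/d = 19.1/1.44 = 13.2639
K_W = (4C−1)/(4C−4) + 0.615/C = 52.056/49.056 + 0.0464 = 1.1075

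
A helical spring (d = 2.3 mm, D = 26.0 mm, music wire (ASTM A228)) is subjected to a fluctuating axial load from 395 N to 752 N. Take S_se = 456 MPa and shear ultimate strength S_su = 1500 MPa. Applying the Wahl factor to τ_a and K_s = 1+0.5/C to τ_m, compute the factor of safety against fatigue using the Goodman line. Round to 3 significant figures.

0.219

C = D/d = 26.0/2.3 = 11.3043; K_W = (4C−1)/(4C−4)+0.615/C = 1.1272; K_s = 1+0.5/C = 1.0442
F_a = (F_max−F_min)/2 = 178.5 N; F_m = (F_max+F_min)/2 = 573.5 N
τ_a = K_W·8F_aD/(πd³) = 1.1272 × 971.33 = 1094.9 MPa
τ_m = K_s·8F_mD/(πd³) = 1.0442 × 3120.8 = 3258.8 MPa
Goodman: 1/n_f = τ_a/S_se + τ_m/S_su = 1094.9/456 + 3258.8/1500 = 2.40104 + 2.17254 = 4.5736
n_f = 1/4.5736 = 0.2186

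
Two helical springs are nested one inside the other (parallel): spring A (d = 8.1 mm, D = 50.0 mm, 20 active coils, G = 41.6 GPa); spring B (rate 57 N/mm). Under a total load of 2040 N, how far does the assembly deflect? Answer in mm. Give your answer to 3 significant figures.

k_A = Gd⁴/(8D³N_a) = (41.6×10³)(8.1⁴)/(8·50.0³·20) = 8.9537 N/mm
Parallel: k_eq = 8.9537 + 57 = 65.954 N/mm
δ = F/k_eq = 2040/65.954 = 30.931 mm

30.9 mm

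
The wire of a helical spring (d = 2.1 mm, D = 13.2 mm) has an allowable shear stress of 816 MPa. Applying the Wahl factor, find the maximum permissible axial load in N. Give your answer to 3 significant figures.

C = D/d = 13.2/2.1 = 6.2857
K_W = (4C−1)/(4C−4) + 0.615/C = 24.143/21.143 + 0.0978 = 1.2397
τ_max = K·8FD/(πd³) → F_max = τ_allow·πd³/(8DK)
F_max = 816·π·2.1³/(8·13.2·1.2397) = 23741/130.92 = 181.35 N

181 N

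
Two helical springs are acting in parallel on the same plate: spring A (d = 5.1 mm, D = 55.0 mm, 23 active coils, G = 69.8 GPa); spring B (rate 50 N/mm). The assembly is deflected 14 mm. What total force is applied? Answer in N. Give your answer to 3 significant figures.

k_A = Gd⁴/(8D³N_a) = (69.8×10³)(5.1⁴)/(8·55.0³·23) = 1.5425 N/mm
Parallel: k_eq = 1.5425 + 50 = 51.543 N/mm
F = k_eq·δ = 51.543·14 = 721.6 N

722 N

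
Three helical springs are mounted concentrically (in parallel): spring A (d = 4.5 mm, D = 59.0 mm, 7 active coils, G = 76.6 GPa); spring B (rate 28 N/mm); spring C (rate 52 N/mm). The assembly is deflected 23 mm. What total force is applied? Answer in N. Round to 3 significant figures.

k_A = Gd⁴/(8D³N_a) = (76.6×10³)(4.5⁴)/(8·59.0³·7) = 2.7311 N/mm
Parallel: k_eq = 2.7311 + 28 + 52 = 82.731 N/mm
F = k_eq·δ = 82.731·23 = 1902.8 N

1900 N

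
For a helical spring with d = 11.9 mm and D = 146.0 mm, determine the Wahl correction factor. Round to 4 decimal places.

C = D/d = 146.0/11.9 = 12.2689
K_W = (4C−1)/(4C−4) + 0.615/C = 48.076/45.076 + 0.0501 = 1.1167

1.1167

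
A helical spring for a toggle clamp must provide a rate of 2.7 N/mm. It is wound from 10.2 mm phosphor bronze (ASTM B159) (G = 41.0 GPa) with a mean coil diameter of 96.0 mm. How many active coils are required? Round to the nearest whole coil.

N_a = Gd⁴/(8D³k) = (41.0×10³ × 10.2⁴)/(8 × 96.0³ × 2.7)
    = 4.43797e+08 / 1.91103e+07 = 23.22 → 23 coils

23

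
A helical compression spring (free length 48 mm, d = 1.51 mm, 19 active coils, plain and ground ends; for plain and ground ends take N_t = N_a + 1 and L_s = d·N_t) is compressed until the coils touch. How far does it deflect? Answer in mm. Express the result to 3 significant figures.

17.8 mm

N_t = 20; L_s = 1.51·20 = 30.2 mm
δ_solid = L₀ − L_s = 48 − 30.2 = 17.8 mm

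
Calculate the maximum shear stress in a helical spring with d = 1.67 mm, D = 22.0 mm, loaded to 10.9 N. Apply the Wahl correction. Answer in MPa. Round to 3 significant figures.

145 MPa

Spring index C = D/d = 22.0/1.67 = 13.1737
K_W = (4C−1)/(4C−4) + 0.615/C = 51.695/48.695 + 0.0467 = 1.1083
τ₀ = 8FD/(πd³) = 8·10.9·22.0/(π·1.67³) = 1918.4/14.632 = 131.11 MPa
τ_max = K·τ₀ = 1.1083 × 131.11 = 145.31 MPa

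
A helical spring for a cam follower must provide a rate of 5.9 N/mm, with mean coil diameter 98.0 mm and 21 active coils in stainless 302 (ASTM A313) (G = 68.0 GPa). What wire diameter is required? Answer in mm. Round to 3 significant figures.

d = (8D³N_a·k / G)^(1/4) = (8·98.0³·21·5.9 / (68.0×10³))^0.25
  = (13719)^0.25 = 10.8226 mm

10.8 mm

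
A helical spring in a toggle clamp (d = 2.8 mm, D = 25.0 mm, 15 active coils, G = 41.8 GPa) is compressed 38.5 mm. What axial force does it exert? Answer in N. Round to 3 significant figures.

k = Gd⁴/(8D³N_a) = (41.8×10³)(2.8⁴)/(8·25.0³·15) = 1.3703 N/mm
F = k·δ = 1.3703 × 38.5 = 52.756 N

52.8 N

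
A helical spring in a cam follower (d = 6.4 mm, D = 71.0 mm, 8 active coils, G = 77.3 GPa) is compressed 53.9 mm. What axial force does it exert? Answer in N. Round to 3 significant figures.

k = Gd⁴/(8D³N_a) = (77.3×10³)(6.4⁴)/(8·71.0³·8) = 5.6617 N/mm
F = k·δ = 5.6617 × 53.9 = 305.16 N

305 N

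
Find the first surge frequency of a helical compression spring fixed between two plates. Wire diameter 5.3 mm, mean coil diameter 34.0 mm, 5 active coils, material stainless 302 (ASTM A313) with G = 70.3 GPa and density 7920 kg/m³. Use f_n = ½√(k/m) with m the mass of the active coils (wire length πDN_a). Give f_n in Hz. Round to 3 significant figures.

k = Gd⁴/(8D³N_a) = (70.3×10³)(5.3⁴)/(8·34.0³·5) = 35.283 N/mm = 35283 N/m
Wire length L = πDN_a = π·34.0·5 = 534.07 mm
m = ρ·(πd²/4)·L = 7920 × 22.062×10⁻⁶ m² × 0.53407 m = 0.093318 kg
f_n = ½√(k/m) = 0.5·√(35283/0.093318) = 0.5·√(3.7809e+05) = 307.45 Hz

307 Hz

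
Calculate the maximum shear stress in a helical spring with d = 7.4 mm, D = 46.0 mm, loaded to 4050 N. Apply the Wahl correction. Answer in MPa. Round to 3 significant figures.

Spring index C = D/d = 46.0/7.4 = 6.2162
K_W = (4C−1)/(4C−4) + 0.615/C = 23.865/20.865 + 0.0989 = 1.2427
τ₀ = 8FD/(πd³) = 8·4050·46.0/(π·7.4³) = 1.4904e+06/1273 = 1170.7 MPa
τ_max = K·τ₀ = 1.2427 × 1170.7 = 1454.9 MPa

1450 MPa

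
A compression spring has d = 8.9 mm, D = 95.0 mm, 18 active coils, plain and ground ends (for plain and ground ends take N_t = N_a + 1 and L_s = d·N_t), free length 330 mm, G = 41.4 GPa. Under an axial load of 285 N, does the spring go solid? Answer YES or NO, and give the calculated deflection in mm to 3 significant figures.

k = Gd⁴/(8D³N_a) = (41.4×10³)(8.9⁴)/(8·95.0³·18) = 2.1039 N/mm
N_t = 19; L_s = 8.9·19 = 169.1 mm; δ_solid = L₀ − L_s = 330 − 169.1 = 160.9 mm
δ = F/k = 285/2.1039 = 135.46 mm
δ < δ_solid → spring does not go solid

NO, δ = 135 mm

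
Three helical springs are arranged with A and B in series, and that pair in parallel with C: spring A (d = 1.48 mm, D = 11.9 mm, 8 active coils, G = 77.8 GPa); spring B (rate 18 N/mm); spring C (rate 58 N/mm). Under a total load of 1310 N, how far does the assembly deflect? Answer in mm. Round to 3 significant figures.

k_A = Gd⁴/(8D³N_a) = (77.8×10³)(1.48⁴)/(8·11.9³·8) = 3.461 N/mm
Springs A,B series: k_AB = 1/(1/3.461+1/18) = 2.9029 N/mm; parallel with C: k_eq = 2.9029+58 = 60.903 N/mm
δ = F/k_eq = 1310/60.903 = 21.51 mm

21.5 mm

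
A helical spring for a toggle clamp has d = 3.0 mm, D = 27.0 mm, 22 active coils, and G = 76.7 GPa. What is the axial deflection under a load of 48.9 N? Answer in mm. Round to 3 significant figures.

k = Gd⁴/(8D³N_a) = (76.7×10³)(3.0⁴)/(8·27.0³·22) = 1.7934 N/mm
δ = F/k = 48.9 / 1.7934 = 27.267 mm

27.3 mm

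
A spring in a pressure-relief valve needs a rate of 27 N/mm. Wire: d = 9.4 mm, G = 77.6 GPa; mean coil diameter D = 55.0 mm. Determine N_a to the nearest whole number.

17

N_a = Gd⁴/(8D³k) = (77.6×10³ × 9.4⁴)/(8 × 55.0³ × 27)
    = 6.05861e+08 / 3.5937e+07 = 16.86 → 17 coils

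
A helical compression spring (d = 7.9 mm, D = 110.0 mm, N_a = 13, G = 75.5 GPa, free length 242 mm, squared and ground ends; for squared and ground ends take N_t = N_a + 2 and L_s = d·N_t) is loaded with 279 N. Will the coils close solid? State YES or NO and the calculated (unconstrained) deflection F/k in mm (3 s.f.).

YES, δ = 131 mm

k = Gd⁴/(8D³N_a) = (75.5×10³)(7.9⁴)/(8·110.0³·13) = 2.1244 N/mm
N_t = 15; L_s = 7.9·15 = 118.5 mm; δ_solid = L₀ − L_s = 242 − 118.5 = 123.5 mm
δ = F/k = 279/2.1244 = 131.33 mm
δ ≥ δ_solid → spring goes solid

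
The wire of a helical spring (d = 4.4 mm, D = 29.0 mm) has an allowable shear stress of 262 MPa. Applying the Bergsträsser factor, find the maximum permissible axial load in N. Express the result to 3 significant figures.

249 N

C = D/d = 29.0/4.4 = 6.5909
K_B = (4C+2)/(4C−3) = 28.364/23.364 = 1.2140
τ_max = K·8FD/(πd³) → F_max = τ_allow·πd³/(8DK)
F_max = 262·π·4.4³/(8·29.0·1.2140) = 70115/281.65 = 248.94 N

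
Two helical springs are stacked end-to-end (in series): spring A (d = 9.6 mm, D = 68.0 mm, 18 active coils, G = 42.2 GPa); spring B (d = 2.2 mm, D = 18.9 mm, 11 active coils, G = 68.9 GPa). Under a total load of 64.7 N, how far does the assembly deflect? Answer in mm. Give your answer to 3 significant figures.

k_A = Gd⁴/(8D³N_a) = (42.2×10³)(9.6⁴)/(8·68.0³·18) = 7.916 N/mm
k_B = Gd⁴/(8D³N_a) = (68.9×10³)(2.2⁴)/(8·18.9³·11) = 2.7167 N/mm
Series: 1/k_eq = 1/7.916 + 1/2.7167 = 0.49442; k_eq = 2.0226 N/mm
δ = F/k_eq = 64.7/2.0226 = 31.989 mm

32.0 mm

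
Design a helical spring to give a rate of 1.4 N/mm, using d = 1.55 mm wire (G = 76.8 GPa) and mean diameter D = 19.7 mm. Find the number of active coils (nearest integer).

5

N_a = Gd⁴/(8D³k) = (76.8×10³ × 1.55⁴)/(8 × 19.7³ × 1.4)
    = 443290 / 85628.2 = 5.177 → 5 coils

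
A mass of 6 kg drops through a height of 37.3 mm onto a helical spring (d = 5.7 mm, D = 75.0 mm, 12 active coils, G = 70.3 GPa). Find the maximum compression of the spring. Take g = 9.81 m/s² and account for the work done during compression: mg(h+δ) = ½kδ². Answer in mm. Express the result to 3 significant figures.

k = Gd⁴/(8D³N_a) = (70.3×10³)(5.7⁴)/(8·75.0³·12) = 1.8323 N/mm
W = mg = 6 × 9.81 = 58.86 N
½kδ² − Wδ − Wh = 0 → δ = (W + √(W² + 2kWh))/k
δ = (58.86 + √(3464.5 + 8045.61))/1.8323 = (58.86 + 107.29)/1.8323 = 90.675 mm

90.7 mm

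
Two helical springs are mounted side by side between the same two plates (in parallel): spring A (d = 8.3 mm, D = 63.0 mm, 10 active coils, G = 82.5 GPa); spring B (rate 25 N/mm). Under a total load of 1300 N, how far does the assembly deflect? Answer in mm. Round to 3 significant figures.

k_A = Gd⁴/(8D³N_a) = (82.5×10³)(8.3⁴)/(8·63.0³·10) = 19.573 N/mm
Parallel: k_eq = 19.573 + 25 = 44.573 N/mm
δ = F/k_eq = 1300/44.573 = 29.166 mm

29.2 mm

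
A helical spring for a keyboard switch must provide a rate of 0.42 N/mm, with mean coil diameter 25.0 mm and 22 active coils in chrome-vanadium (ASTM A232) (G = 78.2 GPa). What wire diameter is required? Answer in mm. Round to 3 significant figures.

d = (8D³N_a·k / G)^(1/4) = (8·25.0³·22·0.42 / (78.2×10³))^0.25
  = (14.77)^0.25 = 1.9604 mm

1.96 mm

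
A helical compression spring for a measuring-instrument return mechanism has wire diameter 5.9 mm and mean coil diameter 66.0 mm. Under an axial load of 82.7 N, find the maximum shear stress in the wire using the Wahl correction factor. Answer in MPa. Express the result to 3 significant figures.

Spring index C = D/d = 66.0/5.9 = 11.1864
K_W = (4C−1)/(4C−4) + 0.615/C = 43.746/40.746 + 0.0550 = 1.1286
τ₀ = 8FD/(πd³) = 8·82.7·66.0/(π·5.9³) = 43665.6/645.22 = 67.676 MPa
τ_max = K·τ₀ = 1.1286 × 67.676 = 76.379 MPa

76.4 MPa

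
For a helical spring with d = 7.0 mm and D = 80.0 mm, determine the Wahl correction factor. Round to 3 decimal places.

C = D/d = 80.0/7.0 = 11.4286
K_W = (4C−1)/(4C−4) + 0.615/C = 44.714/41.714 + 0.0538 = 1.1257

1.126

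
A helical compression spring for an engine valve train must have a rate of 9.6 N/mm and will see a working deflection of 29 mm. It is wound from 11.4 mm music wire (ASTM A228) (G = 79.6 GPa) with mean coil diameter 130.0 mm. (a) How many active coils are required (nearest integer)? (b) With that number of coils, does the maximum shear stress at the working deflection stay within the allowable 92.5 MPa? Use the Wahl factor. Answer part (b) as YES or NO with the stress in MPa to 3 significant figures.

(a) 8 coils; (b) YES, τ_max = 69.8 MPa

N_a = Gd⁴/(8D³k) = (79.6×10³)(11.4⁴)/(8·130.0³·9.6) = 7.968 → N_a = 8
Actual rate k = Gd⁴/(8D³·8) = 9.5614 N/mm
Working load F = kδ = 9.5614·29 = 277.28 N
C = 130.0/11.4 = 11.4035; K_W = (4C−1)/(4C−4)+0.615/C = 1.1260
τ_max = K_W·8FD/(πd³) = 1.1260·61.957 = 69.765 MPa
τ_max ≤ 92.5 MPa → acceptable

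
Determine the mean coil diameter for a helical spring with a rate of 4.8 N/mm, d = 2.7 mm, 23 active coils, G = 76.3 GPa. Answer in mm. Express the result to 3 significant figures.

16.6 mm

D = (Gd⁴/(8N_a·k))^(1/3) = (76.3×10³·2.7⁴/(8·23·4.8))^(1/3)
  = (4591.14)^(1/3) = 16.6204 mm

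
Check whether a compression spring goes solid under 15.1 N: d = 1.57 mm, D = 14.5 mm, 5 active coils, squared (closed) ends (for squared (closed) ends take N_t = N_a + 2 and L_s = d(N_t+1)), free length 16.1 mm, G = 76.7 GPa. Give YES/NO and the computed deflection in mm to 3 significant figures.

k = Gd⁴/(8D³N_a) = (76.7×10³)(1.57⁴)/(8·14.5³·5) = 3.8215 N/mm
N_t = 7; L_s = 1.57·8 = 12.56 mm; δ_solid = L₀ − L_s = 16.1 − 12.56 = 3.54 mm
δ = F/k = 15.1/3.8215 = 3.9514 mm
δ ≥ δ_solid → spring goes solid

YES, δ = 3.95 mm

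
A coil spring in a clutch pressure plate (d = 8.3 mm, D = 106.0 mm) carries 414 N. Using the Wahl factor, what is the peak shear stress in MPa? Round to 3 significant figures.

217 MPa

Spring index C = D/d = 106.0/8.3 = 12.7711
K_W = (4C−1)/(4C−4) + 0.615/C = 50.084/47.084 + 0.0482 = 1.1119
τ₀ = 8FD/(πd³) = 8·414·106.0/(π·8.3³) = 351072/1796.3 = 195.44 MPa
τ_max = K·τ₀ = 1.1119 × 195.44 = 217.3 MPa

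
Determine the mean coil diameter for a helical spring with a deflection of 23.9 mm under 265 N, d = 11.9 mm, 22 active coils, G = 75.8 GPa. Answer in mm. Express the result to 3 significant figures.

Required rate k = F/δ = 265/23.9 = 11.088 N/mm
D = (Gd⁴/(8N_a·k))^(1/3) = (75.8×10³·11.9⁴/(8·22·11.088))^(1/3)
  = (778926)^(1/3) = 92.0094 mm

92.0 mm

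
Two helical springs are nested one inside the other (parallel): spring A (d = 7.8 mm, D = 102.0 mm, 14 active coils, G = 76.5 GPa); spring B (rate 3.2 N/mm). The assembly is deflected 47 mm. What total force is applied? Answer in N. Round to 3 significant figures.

262 N

k_A = Gd⁴/(8D³N_a) = (76.5×10³)(7.8⁴)/(8·102.0³·14) = 2.3824 N/mm
Parallel: k_eq = 2.3824 + 3.2 = 5.5824 N/mm
F = k_eq·δ = 5.5824·47 = 262.37 N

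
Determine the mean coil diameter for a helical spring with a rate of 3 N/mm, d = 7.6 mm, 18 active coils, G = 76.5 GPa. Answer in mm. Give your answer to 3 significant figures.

D = (Gd⁴/(8N_a·k))^(1/3) = (76.5×10³·7.6⁴/(8·18·3))^(1/3)
  = (590789)^(1/3) = 83.9094 mm

83.9 mm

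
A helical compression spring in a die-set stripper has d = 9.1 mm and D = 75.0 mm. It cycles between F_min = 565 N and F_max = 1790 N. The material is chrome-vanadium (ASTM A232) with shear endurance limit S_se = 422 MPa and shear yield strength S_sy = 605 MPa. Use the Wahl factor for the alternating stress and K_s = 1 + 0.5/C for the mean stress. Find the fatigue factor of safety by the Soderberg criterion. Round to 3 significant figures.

C = D/d = 75.0/9.1 = 8.2418; K_W = (4C−1)/(4C−4)+0.615/C = 1.1782; K_s = 1+0.5/C = 1.0607
F_a = (F_max−F_min)/2 = 612.5 N; F_m = (F_max+F_min)/2 = 1177.5 N
τ_a = K_W·8F_aD/(πd³) = 1.1782 × 155.23 = 182.89 MPa
τ_m = K_s·8F_mD/(πd³) = 1.0607 × 298.43 = 316.53 MPa
Soderberg: 1/n_f = τ_a/S_se + τ_m/S_sy = 182.89/422 + 316.53/605 = 0.43340 + 0.52319 = 0.95659
n_f = 1/0.95659 = 1.045

1.05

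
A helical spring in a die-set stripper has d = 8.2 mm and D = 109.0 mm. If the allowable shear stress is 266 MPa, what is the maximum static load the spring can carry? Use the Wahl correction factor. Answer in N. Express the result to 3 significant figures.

477 N

C = D/d = 109.0/8.2 = 13.2927
K_W = (4C−1)/(4C−4) + 0.615/C = 52.171/49.171 + 0.0463 = 1.1073
τ_max = K·8FD/(πd³) → F_max = τ_allow·πd³/(8DK)
F_max = 266·π·8.2³/(8·109.0·1.1073) = 4.6076e+05/965.55 = 477.2 N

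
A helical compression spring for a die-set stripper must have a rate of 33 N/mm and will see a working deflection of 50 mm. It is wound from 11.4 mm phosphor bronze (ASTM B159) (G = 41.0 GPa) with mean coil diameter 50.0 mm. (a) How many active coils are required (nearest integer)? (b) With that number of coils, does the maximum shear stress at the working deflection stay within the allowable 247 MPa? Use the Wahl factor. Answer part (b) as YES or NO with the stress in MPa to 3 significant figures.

N_a = Gd⁴/(8D³k) = (41.0×10³)(11.4⁴)/(8·50.0³·33) = 20.98 → N_a = 21
Actual rate k = Gd⁴/(8D³·21) = 32.975 N/mm
Working load F = kδ = 32.975·50 = 1648.7 N
C = 50.0/11.4 = 4.3860; K_W = (4C−1)/(4C−4)+0.615/C = 1.3617
τ_max = K_W·8FD/(πd³) = 1.3617·141.69 = 192.95 MPa
τ_max ≤ 247 MPa → acceptable

(a) 21 coils; (b) YES, τ_max = 193 MPa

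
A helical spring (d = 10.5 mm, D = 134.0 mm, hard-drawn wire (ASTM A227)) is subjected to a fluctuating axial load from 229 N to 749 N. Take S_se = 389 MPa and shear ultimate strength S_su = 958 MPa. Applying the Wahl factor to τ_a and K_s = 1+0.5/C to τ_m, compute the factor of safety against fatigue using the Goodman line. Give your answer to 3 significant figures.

C = D/d = 134.0/10.5 = 12.7619; K_W = (4C−1)/(4C−4)+0.615/C = 1.1120; K_s = 1+0.5/C = 1.0392
F_a = (F_max−F_min)/2 = 260 N; F_m = (F_max+F_min)/2 = 489 N
τ_a = K_W·8F_aD/(πd³) = 1.1120 × 76.639 = 85.219 MPa
τ_m = K_s·8F_mD/(πd³) = 1.0392 × 144.14 = 149.79 MPa
Goodman: 1/n_f = τ_a/S_se + τ_m/S_su = 85.219/389 + 149.79/958 = 0.21907 + 0.15635 = 0.37543
n_f = 1/0.37543 = 2.664

2.66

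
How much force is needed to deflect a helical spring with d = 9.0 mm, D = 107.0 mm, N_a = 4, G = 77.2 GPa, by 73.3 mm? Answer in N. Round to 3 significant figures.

k = Gd⁴/(8D³N_a) = (77.2×10³)(9.0⁴)/(8·107.0³·4) = 12.921 N/mm
F = k·δ = 12.921 × 73.3 = 947.09 N

947 N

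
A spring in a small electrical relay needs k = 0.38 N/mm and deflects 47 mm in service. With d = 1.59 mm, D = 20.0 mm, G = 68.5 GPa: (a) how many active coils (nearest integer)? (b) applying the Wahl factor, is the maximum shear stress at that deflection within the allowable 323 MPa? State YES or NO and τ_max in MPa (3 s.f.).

N_a = Gd⁴/(8D³k) = (68.5×10³)(1.59⁴)/(8·20.0³·0.38) = 18 → N_a = 18
Actual rate k = Gd⁴/(8D³·18) = 0.38004 N/mm
Working load F = kδ = 0.38004·47 = 17.862 N
C = 20.0/1.59 = 12.5786; K_W = (4C−1)/(4C−4)+0.615/C = 1.1137
τ_max = K_W·8FD/(πd³) = 1.1137·226.31 = 252.03 MPa
τ_max ≤ 323 MPa → acceptable

(a) 18 coils; (b) YES, τ_max = 252 MPa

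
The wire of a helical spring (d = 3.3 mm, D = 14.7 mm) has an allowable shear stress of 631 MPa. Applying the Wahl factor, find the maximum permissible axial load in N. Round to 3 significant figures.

C = D/d = 14.7/3.3 = 4.4545
K_W = (4C−1)/(4C−4) + 0.615/C = 16.818/13.818 + 0.1381 = 1.3552
τ_max = K·8FD/(πd³) → F_max = τ_allow·πd³/(8DK)
F_max = 631·π·3.3³/(8·14.7·1.3552) = 71240/159.37 = 447.01 N

447 N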